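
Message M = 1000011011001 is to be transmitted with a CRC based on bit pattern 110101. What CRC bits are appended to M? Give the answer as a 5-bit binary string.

Append 5 zeros: 100001101100100000. Divide by 110101 (XOR where the leading bit is 1):
  pos 0: 100001 XOR 110101 = 010100
  pos 1: 101001 XOR 110101 = 011100
  pos 2: 111000 XOR 110101 = 001101
  pos 4: 110111 XOR 110101 = 000010
  pos 8: 100010 XOR 110101 = 010111
  pos 9: 101110 XOR 110101 = 011011
  pos 10: 110110 XOR 110101 = 000011
Remainder (last 5 bits) = 01100. This is the CRC / FCS.

01100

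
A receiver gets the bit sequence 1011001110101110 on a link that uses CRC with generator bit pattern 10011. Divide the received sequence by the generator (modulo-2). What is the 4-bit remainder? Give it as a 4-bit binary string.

Modulo-2 division of 1011001110101110 by 10011:
  pos 0: 10110 XOR 10011 = 00101
  pos 2: 10101 XOR 10011 = 00110
  pos 4: 11011 XOR 10011 = 01000
  pos 5: 10000 XOR 10011 = 00011
  pos 8: 11101 XOR 10011 = 01110
  pos 9: 11101 XOR 10011 = 01110
  pos 10: 11101 XOR 10011 = 01110
  pos 11: 11100 XOR 10011 = 01111
Remainder = 1111 (nonzero — an error is detected).

1111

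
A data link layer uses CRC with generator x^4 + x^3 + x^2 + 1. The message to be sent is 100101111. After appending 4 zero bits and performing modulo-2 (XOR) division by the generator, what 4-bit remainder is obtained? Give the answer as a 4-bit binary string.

0110

Append 4 zeros: 1001011110000. Divide by 11101 (XOR where the leading bit is 1):
  pos 0: 10010 XOR 11101 = 01111
  pos 1: 11111 XOR 11101 = 00010
  pos 4: 10111 XOR 11101 = 01010
  pos 5: 10100 XOR 11101 = 01001
  pos 6: 10010 XOR 11101 = 01111
  pos 7: 11110 XOR 11101 = 00011
Remainder (last 4 bits) = 0110. This is the CRC / FCS.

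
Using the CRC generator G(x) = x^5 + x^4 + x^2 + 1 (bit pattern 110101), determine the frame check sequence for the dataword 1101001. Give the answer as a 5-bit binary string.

01010

Append 5 zeros: 110100100000. Divide by 110101 (XOR where the leading bit is 1):
  pos 0: 110100 XOR 110101 = 000001
  pos 5: 110000 XOR 110101 = 000101
Remainder (last 5 bits) = 01010. This is the CRC / FCS.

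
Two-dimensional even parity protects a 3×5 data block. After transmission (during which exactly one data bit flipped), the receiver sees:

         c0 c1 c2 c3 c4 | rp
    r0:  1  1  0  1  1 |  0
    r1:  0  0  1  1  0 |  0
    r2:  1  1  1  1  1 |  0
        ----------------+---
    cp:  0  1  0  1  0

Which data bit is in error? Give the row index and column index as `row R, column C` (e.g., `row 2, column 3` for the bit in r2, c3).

Recompute each row's even parity and compare to rp:
  r0: data parity 0, sent rp 0 → ok
  r1: data parity 0, sent rp 0 → ok
  r2: data parity 1, sent rp 0 → mismatch
Recompute each column's even parity and compare to cp:
  c0: data parity 0, sent cp 0 → ok
  c1: data parity 0, sent cp 1 → mismatch
  c2: data parity 0, sent cp 0 → ok
  c3: data parity 1, sent cp 1 → ok
  c4: data parity 0, sent cp 0 → ok
Exactly one row (r2) and one column (c1) fail → the flipped bit is at their intersection.

row 2, column 1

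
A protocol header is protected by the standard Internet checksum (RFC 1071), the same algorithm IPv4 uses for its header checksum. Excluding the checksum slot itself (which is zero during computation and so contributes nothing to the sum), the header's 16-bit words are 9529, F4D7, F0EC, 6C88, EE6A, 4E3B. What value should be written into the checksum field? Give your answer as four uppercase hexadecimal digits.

One's-complement addition (fold any carry out of bit 15 back into bit 0):
  0x9529 + 0xF4D7 = 0x18A00 → wrap carry → 0x8A01
  0x8A01 + 0xF0EC = 0x17AED → wrap carry → 0x7AEE
  0x7AEE + 0x6C88 = 0x0E776
  0xE776 + 0xEE6A = 0x1D5E0 → wrap carry → 0xD5E1
  0xD5E1 + 0x4E3B = 0x1241C → wrap carry → 0x241D
One's-complement sum = 0x241D.
Checksum = ~0x241D & 0xFFFF = 0xDBE2.

DBE2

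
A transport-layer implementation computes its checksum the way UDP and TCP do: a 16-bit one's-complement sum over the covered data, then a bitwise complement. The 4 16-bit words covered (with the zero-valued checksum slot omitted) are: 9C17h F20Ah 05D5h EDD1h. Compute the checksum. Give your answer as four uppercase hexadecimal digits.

7E36

One's-complement addition (fold any carry out of bit 15 back into bit 0):
  0x9C17 + 0xF20A = 0x18E21 → wrap carry → 0x8E22
  0x8E22 + 0x05D5 = 0x093F7
  0x93F7 + 0xEDD1 = 0x181C8 → wrap carry → 0x81C9
One's-complement sum = 0x81C9.
Checksum = ~0x81C9 & 0xFFFF = 0x7E36.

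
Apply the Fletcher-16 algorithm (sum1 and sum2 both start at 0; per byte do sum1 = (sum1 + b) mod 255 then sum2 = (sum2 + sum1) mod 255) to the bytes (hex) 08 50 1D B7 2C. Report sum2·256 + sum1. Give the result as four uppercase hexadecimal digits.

Running sums (mod 255):
  after byte 0 (08): sum1=8, sum2=8
  after byte 1 (50): sum1=88, sum2=96
  after byte 2 (1D): sum1=117, sum2=213
  after byte 3 (B7): sum1=45, sum2=3
  after byte 4 (2C): sum1=89, sum2=92
Checksum = sum2·256 + sum1 = 92·256 + 89 = 23641 = 0x5C59.

5C59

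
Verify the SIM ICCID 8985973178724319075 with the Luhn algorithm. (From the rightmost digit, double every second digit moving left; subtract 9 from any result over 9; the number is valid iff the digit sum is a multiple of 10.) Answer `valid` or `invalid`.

From the right, keep odd positions and double even positions (subtract 9 from any doubled value over 9):
  doubled (positions 2,4,...): 5 9 6 4 7 2 5 1 9 → sum 48
  kept (positions 1,3,...): 5 0 1 4 7 7 3 9 8 8 → sum 52
Total = 100.
100 mod 10 = 0, so the number is valid.

valid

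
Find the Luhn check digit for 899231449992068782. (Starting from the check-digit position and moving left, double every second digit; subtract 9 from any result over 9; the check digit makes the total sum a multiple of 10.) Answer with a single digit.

Partial digits right→left: 2 8 7 8 6 0 2 9 9 9 4 4 1 3 2 9 9 8
Double every second digit counting from the check-digit position (so the 1st, 3rd, 5th, ... of the partial from the right).
  doubled (with −9 where >9): 4 5 3 4 9 8 2 4 9 → sum 48
  kept as-is: 8 8 0 9 9 4 3 9 8 → sum 58
Total = 48 + 58 = 106.
Check digit = (10 − (106 mod 10)) mod 10 = 4.

4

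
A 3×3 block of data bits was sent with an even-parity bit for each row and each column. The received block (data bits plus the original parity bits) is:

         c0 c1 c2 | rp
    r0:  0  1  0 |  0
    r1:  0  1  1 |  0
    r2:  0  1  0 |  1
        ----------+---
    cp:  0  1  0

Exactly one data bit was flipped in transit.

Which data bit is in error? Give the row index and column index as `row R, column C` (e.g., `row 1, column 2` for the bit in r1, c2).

row 0, column 2

Recompute each row's even parity and compare to rp:
  r0: data parity 1, sent rp 0 → mismatch
  r1: data parity 0, sent rp 0 → ok
  r2: data parity 1, sent rp 1 → ok
Recompute each column's even parity and compare to cp:
  c0: data parity 0, sent cp 0 → ok
  c1: data parity 1, sent cp 1 → ok
  c2: data parity 1, sent cp 0 → mismatch
Exactly one row (r0) and one column (c2) fail → the flipped bit is at their intersection.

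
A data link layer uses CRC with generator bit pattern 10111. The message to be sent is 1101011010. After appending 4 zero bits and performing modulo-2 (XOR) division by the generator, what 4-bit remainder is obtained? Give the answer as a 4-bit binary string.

Append 4 zeros: 11010110100000. Divide by 10111 (XOR where the leading bit is 1):
  pos 0: 11010 XOR 10111 = 01101
  pos 1: 11011 XOR 10111 = 01100
  pos 2: 11001 XOR 10111 = 01110
  pos 3: 11100 XOR 10111 = 01011
  pos 4: 10111 XOR 10111 = 00000
Remainder (last 4 bits) = 0000. This is the CRC / FCS.

0000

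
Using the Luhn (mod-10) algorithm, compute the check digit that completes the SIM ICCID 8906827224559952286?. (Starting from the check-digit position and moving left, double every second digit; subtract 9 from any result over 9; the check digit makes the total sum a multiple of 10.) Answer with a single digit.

2

Partial digits right→left: 6 8 2 2 5 9 9 5 5 4 2 2 7 2 8 6 0 9 8
Double every second digit counting from the check-digit position (so the 1st, 3rd, 5th, ... of the partial from the right).
  doubled (with −9 where >9): 3 4 1 9 1 4 5 7 0 7 → sum 41
  kept as-is: 8 2 9 5 4 2 2 6 9 → sum 47
Total = 41 + 47 = 88.
Check digit = (10 − (88 mod 10)) mod 10 = 2.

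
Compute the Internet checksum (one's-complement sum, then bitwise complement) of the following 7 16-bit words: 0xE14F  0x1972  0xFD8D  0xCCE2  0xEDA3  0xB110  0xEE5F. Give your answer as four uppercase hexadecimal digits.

One's-complement addition (fold any carry out of bit 15 back into bit 0):
  0xE14F + 0x1972 = 0x0FAC1
  0xFAC1 + 0xFD8D = 0x1F84E → wrap carry → 0xF84F
  0xF84F + 0xCCE2 = 0x1C531 → wrap carry → 0xC532
  0xC532 + 0xEDA3 = 0x1B2D5 → wrap carry → 0xB2D6
  0xB2D6 + 0xB110 = 0x163E6 → wrap carry → 0x63E7
  0x63E7 + 0xEE5F = 0x15246 → wrap carry → 0x5247
One's-complement sum = 0x5247.
Checksum = ~0x5247 & 0xFFFF = 0xADB8.

ADB8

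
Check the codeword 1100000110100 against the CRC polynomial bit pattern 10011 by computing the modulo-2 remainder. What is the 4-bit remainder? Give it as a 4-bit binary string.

0000

Modulo-2 division of 1100000110100 by 10011:
  pos 0: 11000 XOR 10011 = 01011
  pos 1: 10110 XOR 10011 = 00101
  pos 3: 10101 XOR 10011 = 00110
  pos 5: 11010 XOR 10011 = 01001
  pos 6: 10011 XOR 10011 = 00000
Remainder = 0000 (zero — the frame passes the CRC check).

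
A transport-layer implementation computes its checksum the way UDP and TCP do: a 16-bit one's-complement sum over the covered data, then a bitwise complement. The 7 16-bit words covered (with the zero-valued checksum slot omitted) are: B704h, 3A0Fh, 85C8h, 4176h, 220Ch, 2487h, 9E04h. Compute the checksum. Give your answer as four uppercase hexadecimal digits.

One's-complement addition (fold any carry out of bit 15 back into bit 0):
  0xB704 + 0x3A0F = 0x0F113
  0xF113 + 0x85C8 = 0x176DB → wrap carry → 0x76DC
  0x76DC + 0x4176 = 0x0B852
  0xB852 + 0x220C = 0x0DA5E
  0xDA5E + 0x2487 = 0x0FEE5
  0xFEE5 + 0x9E04 = 0x19CE9 → wrap carry → 0x9CEA
One's-complement sum = 0x9CEA.
Checksum = ~0x9CEA & 0xFFFF = 0x6315.

6315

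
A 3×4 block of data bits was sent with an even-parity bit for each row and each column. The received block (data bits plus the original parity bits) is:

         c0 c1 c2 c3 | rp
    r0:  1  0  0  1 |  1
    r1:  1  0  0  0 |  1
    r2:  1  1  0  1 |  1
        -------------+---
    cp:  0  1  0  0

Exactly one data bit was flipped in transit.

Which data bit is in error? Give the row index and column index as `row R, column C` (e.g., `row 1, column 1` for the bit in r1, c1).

Recompute each row's even parity and compare to rp:
  r0: data parity 0, sent rp 1 → mismatch
  r1: data parity 1, sent rp 1 → ok
  r2: data parity 1, sent rp 1 → ok
Recompute each column's even parity and compare to cp:
  c0: data parity 1, sent cp 0 → mismatch
  c1: data parity 1, sent cp 1 → ok
  c2: data parity 0, sent cp 0 → ok
  c3: data parity 0, sent cp 0 → ok
Exactly one row (r0) and one column (c0) fail → the flipped bit is at their intersection.

row 0, column 0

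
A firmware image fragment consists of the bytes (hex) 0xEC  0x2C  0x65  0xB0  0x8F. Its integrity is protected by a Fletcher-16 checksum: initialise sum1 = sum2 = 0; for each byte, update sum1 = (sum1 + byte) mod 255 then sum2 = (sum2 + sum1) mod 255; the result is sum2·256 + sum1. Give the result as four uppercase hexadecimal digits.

72BE

Running sums (mod 255):
  after byte 0 (0xEC): sum1=236, sum2=236
  after byte 1 (0x2C): sum1=25, sum2=6
  after byte 2 (0x65): sum1=126, sum2=132
  after byte 3 (0xB0): sum1=47, sum2=179
  after byte 4 (0x8F): sum1=190, sum2=114
Checksum = sum2·256 + sum1 = 114·256 + 190 = 29374 = 0x72BE.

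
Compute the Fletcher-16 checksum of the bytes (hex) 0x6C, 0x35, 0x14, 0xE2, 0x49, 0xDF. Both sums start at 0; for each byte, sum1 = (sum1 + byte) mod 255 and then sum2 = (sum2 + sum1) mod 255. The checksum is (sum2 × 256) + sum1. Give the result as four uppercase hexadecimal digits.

Running sums (mod 255):
  after byte 0 (0x6C): sum1=108, sum2=108
  after byte 1 (0x35): sum1=161, sum2=14
  after byte 2 (0x14): sum1=181, sum2=195
  after byte 3 (0xE2): sum1=152, sum2=92
  after byte 4 (0x49): sum1=225, sum2=62
  after byte 5 (0xDF): sum1=193, sum2=0
Checksum = sum2·256 + sum1 = 0·256 + 193 = 193 = 0x00C1.

00C1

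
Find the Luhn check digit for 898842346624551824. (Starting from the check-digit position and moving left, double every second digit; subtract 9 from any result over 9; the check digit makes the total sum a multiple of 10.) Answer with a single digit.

6

Partial digits right→left: 4 2 8 1 5 5 4 2 6 6 4 3 2 4 8 8 9 8
Double every second digit counting from the check-digit position (so the 1st, 3rd, 5th, ... of the partial from the right).
  doubled (with −9 where >9): 8 7 1 8 3 8 4 7 9 → sum 55
  kept as-is: 2 1 5 2 6 3 4 8 8 → sum 39
Total = 55 + 39 = 94.
Check digit = (10 − (94 mod 10)) mod 10 = 6.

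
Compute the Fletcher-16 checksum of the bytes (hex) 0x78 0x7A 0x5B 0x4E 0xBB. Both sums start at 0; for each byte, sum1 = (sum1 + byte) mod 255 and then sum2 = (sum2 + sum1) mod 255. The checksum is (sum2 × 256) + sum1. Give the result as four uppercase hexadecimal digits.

AE58

Running sums (mod 255):
  after byte 0 (0x78): sum1=120, sum2=120
  after byte 1 (0x7A): sum1=242, sum2=107
  after byte 2 (0x5B): sum1=78, sum2=185
  after byte 3 (0x4E): sum1=156, sum2=86
  after byte 4 (0xBB): sum1=88, sum2=174
Checksum = sum2·256 + sum1 = 174·256 + 88 = 44632 = 0xAE58.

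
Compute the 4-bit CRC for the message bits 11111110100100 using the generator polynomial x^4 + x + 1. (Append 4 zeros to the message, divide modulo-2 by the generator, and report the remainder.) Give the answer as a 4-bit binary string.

Append 4 zeros: 111111101001000000. Divide by 10011 (XOR where the leading bit is 1):
  pos 0: 11111 XOR 10011 = 01100
  pos 1: 11001 XOR 10011 = 01010
  pos 2: 10101 XOR 10011 = 00110
  pos 4: 11001 XOR 10011 = 01010
  pos 5: 10100 XOR 10011 = 00111
  pos 7: 11101 XOR 10011 = 01110
  pos 8: 11100 XOR 10011 = 01111
  pos 9: 11110 XOR 10011 = 01101
  pos 10: 11010 XOR 10011 = 01001
  pos 11: 10010 XOR 10011 = 00001
Remainder (last 4 bits) = 0100. This is the CRC / FCS.

0100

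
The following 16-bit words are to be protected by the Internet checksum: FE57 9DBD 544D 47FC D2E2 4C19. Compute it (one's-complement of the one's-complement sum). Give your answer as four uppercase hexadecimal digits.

One's-complement addition (fold any carry out of bit 15 back into bit 0):
  0xFE57 + 0x9DBD = 0x19C14 → wrap carry → 0x9C15
  0x9C15 + 0x544D = 0x0F062
  0xF062 + 0x47FC = 0x1385E → wrap carry → 0x385F
  0x385F + 0xD2E2 = 0x10B41 → wrap carry → 0x0B42
  0x0B42 + 0x4C19 = 0x0575B
One's-complement sum = 0x575B.
Checksum = ~0x575B & 0xFFFF = 0xA8A4.

A8A4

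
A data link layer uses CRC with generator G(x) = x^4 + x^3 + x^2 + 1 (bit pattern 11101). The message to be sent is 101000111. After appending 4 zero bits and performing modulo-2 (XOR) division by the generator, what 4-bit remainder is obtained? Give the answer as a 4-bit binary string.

Append 4 zeros: 1010001110000. Divide by 11101 (XOR where the leading bit is 1):
  pos 0: 10100 XOR 11101 = 01001
  pos 1: 10010 XOR 11101 = 01111
  pos 2: 11111 XOR 11101 = 00010
  pos 5: 10110 XOR 11101 = 01011
  pos 6: 10110 XOR 11101 = 01011
  pos 7: 10110 XOR 11101 = 01011
  pos 8: 10110 XOR 11101 = 01011
Remainder (last 4 bits) = 1011. This is the CRC / FCS.

1011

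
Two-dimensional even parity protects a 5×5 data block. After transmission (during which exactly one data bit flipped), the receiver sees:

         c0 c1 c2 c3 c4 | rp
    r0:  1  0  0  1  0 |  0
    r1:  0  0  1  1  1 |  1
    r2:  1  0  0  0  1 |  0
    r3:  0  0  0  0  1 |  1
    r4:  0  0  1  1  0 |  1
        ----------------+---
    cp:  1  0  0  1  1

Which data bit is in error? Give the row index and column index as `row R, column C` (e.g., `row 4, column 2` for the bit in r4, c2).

Recompute each row's even parity and compare to rp:
  r0: data parity 0, sent rp 0 → ok
  r1: data parity 1, sent rp 1 → ok
  r2: data parity 0, sent rp 0 → ok
  r3: data parity 1, sent rp 1 → ok
  r4: data parity 0, sent rp 1 → mismatch
Recompute each column's even parity and compare to cp:
  c0: data parity 0, sent cp 1 → mismatch
  c1: data parity 0, sent cp 0 → ok
  c2: data parity 0, sent cp 0 → ok
  c3: data parity 1, sent cp 1 → ok
  c4: data parity 1, sent cp 1 → ok
Exactly one row (r4) and one column (c0) fail → the flipped bit is at their intersection.

row 4, column 0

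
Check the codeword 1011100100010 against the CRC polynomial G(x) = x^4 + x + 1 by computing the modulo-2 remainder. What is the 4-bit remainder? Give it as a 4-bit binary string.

0011

Modulo-2 division of 1011100100010 by 10011:
  pos 0: 10111 XOR 10011 = 00100
  pos 2: 10000 XOR 10011 = 00011
  pos 5: 11100 XOR 10011 = 01111
  pos 6: 11110 XOR 10011 = 01101
  pos 7: 11011 XOR 10011 = 01000
  pos 8: 10000 XOR 10011 = 00011
Remainder = 0011 (nonzero — an error is detected).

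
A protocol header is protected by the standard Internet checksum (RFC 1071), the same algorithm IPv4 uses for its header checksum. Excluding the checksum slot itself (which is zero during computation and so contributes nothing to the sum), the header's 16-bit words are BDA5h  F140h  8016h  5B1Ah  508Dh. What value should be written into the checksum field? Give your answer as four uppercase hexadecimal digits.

255B

One's-complement addition (fold any carry out of bit 15 back into bit 0):
  0xBDA5 + 0xF140 = 0x1AEE5 → wrap carry → 0xAEE6
  0xAEE6 + 0x8016 = 0x12EFC → wrap carry → 0x2EFD
  0x2EFD + 0x5B1A = 0x08A17
  0x8A17 + 0x508D = 0x0DAA4
One's-complement sum = 0xDAA4.
Checksum = ~0xDAA4 & 0xFFFF = 0x255B.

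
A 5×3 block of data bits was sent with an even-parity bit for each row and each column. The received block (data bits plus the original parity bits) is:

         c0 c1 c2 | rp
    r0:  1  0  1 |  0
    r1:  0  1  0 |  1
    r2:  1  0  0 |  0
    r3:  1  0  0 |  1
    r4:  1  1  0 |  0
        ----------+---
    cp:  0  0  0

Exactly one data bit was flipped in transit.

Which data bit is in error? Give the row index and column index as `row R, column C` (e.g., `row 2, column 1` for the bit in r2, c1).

row 2, column 2

Recompute each row's even parity and compare to rp:
  r0: data parity 0, sent rp 0 → ok
  r1: data parity 1, sent rp 1 → ok
  r2: data parity 1, sent rp 0 → mismatch
  r3: data parity 1, sent rp 1 → ok
  r4: data parity 0, sent rp 0 → ok
Recompute each column's even parity and compare to cp:
  c0: data parity 0, sent cp 0 → ok
  c1: data parity 0, sent cp 0 → ok
  c2: data parity 1, sent cp 0 → mismatch
Exactly one row (r2) and one column (c2) fail → the flipped bit is at their intersection.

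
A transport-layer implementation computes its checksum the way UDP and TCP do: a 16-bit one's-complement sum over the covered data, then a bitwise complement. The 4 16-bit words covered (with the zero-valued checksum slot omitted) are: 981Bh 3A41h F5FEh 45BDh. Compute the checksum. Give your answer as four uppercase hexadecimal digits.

F1E6

One's-complement addition (fold any carry out of bit 15 back into bit 0):
  0x981B + 0x3A41 = 0x0D25C
  0xD25C + 0xF5FE = 0x1C85A → wrap carry → 0xC85B
  0xC85B + 0x45BD = 0x10E18 → wrap carry → 0x0E19
One's-complement sum = 0x0E19.
Checksum = ~0x0E19 & 0xFFFF = 0xF1E6.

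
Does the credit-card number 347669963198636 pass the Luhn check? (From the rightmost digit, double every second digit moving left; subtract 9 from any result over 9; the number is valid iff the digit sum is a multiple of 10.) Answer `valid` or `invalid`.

From the right, keep odd positions and double even positions (subtract 9 from any doubled value over 9):
  doubled (positions 2,4,...): 6 7 2 3 9 3 8 → sum 38
  kept (positions 1,3,...): 6 6 9 3 9 6 7 3 → sum 49
Total = 87.
87 mod 10 = 7, so the number is invalid.

invalid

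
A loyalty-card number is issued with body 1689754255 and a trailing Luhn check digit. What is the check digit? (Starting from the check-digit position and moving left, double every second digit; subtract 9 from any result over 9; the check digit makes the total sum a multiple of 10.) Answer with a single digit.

7

Partial digits right→left: 5 5 2 4 5 7 9 8 6 1
Double every second digit counting from the check-digit position (so the 1st, 3rd, 5th, ... of the partial from the right).
  doubled (with −9 where >9): 1 4 1 9 3 → sum 18
  kept as-is: 5 4 7 8 1 → sum 25
Total = 18 + 25 = 43.
Check digit = (10 − (43 mod 10)) mod 10 = 7.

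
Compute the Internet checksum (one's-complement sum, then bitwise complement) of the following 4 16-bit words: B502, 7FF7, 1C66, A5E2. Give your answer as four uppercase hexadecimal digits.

One's-complement addition (fold any carry out of bit 15 back into bit 0):
  0xB502 + 0x7FF7 = 0x134F9 → wrap carry → 0x34FA
  0x34FA + 0x1C66 = 0x05160
  0x5160 + 0xA5E2 = 0x0F742
One's-complement sum = 0xF742.
Checksum = ~0xF742 & 0xFFFF = 0x08BD.

08BD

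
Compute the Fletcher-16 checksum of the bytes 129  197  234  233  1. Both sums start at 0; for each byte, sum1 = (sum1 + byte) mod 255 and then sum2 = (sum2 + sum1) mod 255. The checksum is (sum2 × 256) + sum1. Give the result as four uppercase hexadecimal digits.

341D

Running sums (mod 255):
  after byte 0 (129): sum1=129, sum2=129
  after byte 1 (197): sum1=71, sum2=200
  after byte 2 (234): sum1=50, sum2=250
  after byte 3 (233): sum1=28, sum2=23
  after byte 4 (1): sum1=29, sum2=52
Checksum = sum2·256 + sum1 = 52·256 + 29 = 13341 = 0x341D.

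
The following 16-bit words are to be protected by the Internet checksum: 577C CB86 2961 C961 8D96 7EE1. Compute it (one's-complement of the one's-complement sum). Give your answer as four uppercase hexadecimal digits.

DDC1

One's-complement addition (fold any carry out of bit 15 back into bit 0):
  0x577C + 0xCB86 = 0x12302 → wrap carry → 0x2303
  0x2303 + 0x2961 = 0x04C64
  0x4C64 + 0xC961 = 0x115C5 → wrap carry → 0x15C6
  0x15C6 + 0x8D96 = 0x0A35C
  0xA35C + 0x7EE1 = 0x1223D → wrap carry → 0x223E
One's-complement sum = 0x223E.
Checksum = ~0x223E & 0xFFFF = 0xDDC1.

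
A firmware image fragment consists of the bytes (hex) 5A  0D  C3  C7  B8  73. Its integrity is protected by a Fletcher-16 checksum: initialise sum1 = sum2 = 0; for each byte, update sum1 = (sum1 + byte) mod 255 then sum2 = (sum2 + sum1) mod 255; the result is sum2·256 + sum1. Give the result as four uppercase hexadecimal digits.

Running sums (mod 255):
  after byte 0 (5A): sum1=90, sum2=90
  after byte 1 (0D): sum1=103, sum2=193
  after byte 2 (C3): sum1=43, sum2=236
  after byte 3 (C7): sum1=242, sum2=223
  after byte 4 (B8): sum1=171, sum2=139
  after byte 5 (73): sum1=31, sum2=170
Checksum = sum2·256 + sum1 = 170·256 + 31 = 43551 = 0xAA1F.

AA1F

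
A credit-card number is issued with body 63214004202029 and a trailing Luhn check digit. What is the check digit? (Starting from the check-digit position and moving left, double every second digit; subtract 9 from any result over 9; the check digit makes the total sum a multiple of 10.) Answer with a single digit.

7

Partial digits right→left: 9 2 0 2 0 2 4 0 0 4 1 2 3 6
Double every second digit counting from the check-digit position (so the 1st, 3rd, 5th, ... of the partial from the right).
  doubled (with −9 where >9): 9 0 0 8 0 2 6 → sum 25
  kept as-is: 2 2 2 0 4 2 6 → sum 18
Total = 25 + 18 = 43.
Check digit = (10 − (43 mod 10)) mod 10 = 7.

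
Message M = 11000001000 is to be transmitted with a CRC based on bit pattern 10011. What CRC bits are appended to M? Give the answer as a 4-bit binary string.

1111

Append 4 zeros: 110000010000000. Divide by 10011 (XOR where the leading bit is 1):
  pos 0: 11000 XOR 10011 = 01011
  pos 1: 10110 XOR 10011 = 00101
  pos 3: 10101 XOR 10011 = 00110
  pos 5: 11000 XOR 10011 = 01011
  pos 6: 10110 XOR 10011 = 00101
  pos 8: 10100 XOR 10011 = 00111
  pos 10: 11100 XOR 10011 = 01111
Remainder (last 4 bits) = 1111. This is the CRC / FCS.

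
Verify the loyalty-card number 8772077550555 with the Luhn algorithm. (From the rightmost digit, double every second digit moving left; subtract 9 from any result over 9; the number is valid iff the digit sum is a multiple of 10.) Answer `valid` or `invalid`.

From the right, keep odd positions and double even positions (subtract 9 from any doubled value over 9):
  doubled (positions 2,4,...): 1 0 1 5 4 5 → sum 16
  kept (positions 1,3,...): 5 5 5 7 0 7 8 → sum 37
Total = 53.
53 mod 10 = 3, so the number is invalid.

invalid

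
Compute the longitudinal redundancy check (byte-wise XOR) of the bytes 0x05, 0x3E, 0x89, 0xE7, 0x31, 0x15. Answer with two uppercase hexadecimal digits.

71

XOR the bytes together:
  start with 0x05
  0x05 ⊕ 0x3E = 0x3B
  0x3B ⊕ 0x89 = 0xB2
  0xB2 ⊕ 0xE7 = 0x55
  0x55 ⊕ 0x31 = 0x64
  0x64 ⊕ 0x15 = 0x71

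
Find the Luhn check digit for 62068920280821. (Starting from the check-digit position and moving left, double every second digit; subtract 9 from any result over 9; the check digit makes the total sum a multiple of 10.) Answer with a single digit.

Partial digits right→left: 1 2 8 0 8 2 0 2 9 8 6 0 2 6
Double every second digit counting from the check-digit position (so the 1st, 3rd, 5th, ... of the partial from the right).
  doubled (with −9 where >9): 2 7 7 0 9 3 4 → sum 32
  kept as-is: 2 0 2 2 8 0 6 → sum 20
Total = 32 + 20 = 52.
Check digit = (10 − (52 mod 10)) mod 10 = 8.

8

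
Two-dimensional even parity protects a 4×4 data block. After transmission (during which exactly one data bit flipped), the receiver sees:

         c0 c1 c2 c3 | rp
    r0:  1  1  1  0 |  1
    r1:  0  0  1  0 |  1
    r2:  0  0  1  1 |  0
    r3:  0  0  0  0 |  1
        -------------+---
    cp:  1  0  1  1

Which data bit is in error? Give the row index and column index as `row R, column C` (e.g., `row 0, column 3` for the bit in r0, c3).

row 3, column 1

Recompute each row's even parity and compare to rp:
  r0: data parity 1, sent rp 1 → ok
  r1: data parity 1, sent rp 1 → ok
  r2: data parity 0, sent rp 0 → ok
  r3: data parity 0, sent rp 1 → mismatch
Recompute each column's even parity and compare to cp:
  c0: data parity 1, sent cp 1 → ok
  c1: data parity 1, sent cp 0 → mismatch
  c2: data parity 1, sent cp 1 → ok
  c3: data parity 1, sent cp 1 → ok
Exactly one row (r3) and one column (c1) fail → the flipped bit is at their intersection.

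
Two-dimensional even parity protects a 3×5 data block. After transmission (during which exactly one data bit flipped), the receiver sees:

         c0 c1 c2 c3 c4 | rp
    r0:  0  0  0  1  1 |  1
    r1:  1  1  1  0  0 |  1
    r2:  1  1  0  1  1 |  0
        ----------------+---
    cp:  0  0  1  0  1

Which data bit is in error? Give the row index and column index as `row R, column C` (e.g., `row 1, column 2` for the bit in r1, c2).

Recompute each row's even parity and compare to rp:
  r0: data parity 0, sent rp 1 → mismatch
  r1: data parity 1, sent rp 1 → ok
  r2: data parity 0, sent rp 0 → ok
Recompute each column's even parity and compare to cp:
  c0: data parity 0, sent cp 0 → ok
  c1: data parity 0, sent cp 0 → ok
  c2: data parity 1, sent cp 1 → ok
  c3: data parity 0, sent cp 0 → ok
  c4: data parity 0, sent cp 1 → mismatch
Exactly one row (r0) and one column (c4) fail → the flipped bit is at their intersection.

row 0, column 4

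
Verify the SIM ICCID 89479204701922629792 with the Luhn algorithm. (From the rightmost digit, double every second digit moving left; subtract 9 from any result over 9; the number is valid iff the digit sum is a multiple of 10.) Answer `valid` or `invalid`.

From the right, keep odd positions and double even positions (subtract 9 from any doubled value over 9):
  doubled (positions 2,4,...): 9 9 3 4 2 5 0 9 8 7 → sum 56
  kept (positions 1,3,...): 2 7 2 2 9 0 4 2 7 9 → sum 44
Total = 100.
100 mod 10 = 0, so the number is valid.

valid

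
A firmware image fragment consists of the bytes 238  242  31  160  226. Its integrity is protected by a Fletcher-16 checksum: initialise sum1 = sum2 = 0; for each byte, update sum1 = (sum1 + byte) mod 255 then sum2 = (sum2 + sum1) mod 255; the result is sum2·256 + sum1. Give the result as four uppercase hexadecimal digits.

Running sums (mod 255):
  after byte 0 (238): sum1=238, sum2=238
  after byte 1 (242): sum1=225, sum2=208
  after byte 2 (31): sum1=1, sum2=209
  after byte 3 (160): sum1=161, sum2=115
  after byte 4 (226): sum1=132, sum2=247
Checksum = sum2·256 + sum1 = 247·256 + 132 = 63364 = 0xF784.

F784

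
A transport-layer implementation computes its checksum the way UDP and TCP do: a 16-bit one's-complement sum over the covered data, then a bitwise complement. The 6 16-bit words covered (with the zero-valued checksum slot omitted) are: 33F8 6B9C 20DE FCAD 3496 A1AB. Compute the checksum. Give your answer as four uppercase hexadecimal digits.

One's-complement addition (fold any carry out of bit 15 back into bit 0):
  0x33F8 + 0x6B9C = 0x09F94
  0x9F94 + 0x20DE = 0x0C072
  0xC072 + 0xFCAD = 0x1BD1F → wrap carry → 0xBD20
  0xBD20 + 0x3496 = 0x0F1B6
  0xF1B6 + 0xA1AB = 0x19361 → wrap carry → 0x9362
One's-complement sum = 0x9362.
Checksum = ~0x9362 & 0xFFFF = 0x6C9D.

6C9D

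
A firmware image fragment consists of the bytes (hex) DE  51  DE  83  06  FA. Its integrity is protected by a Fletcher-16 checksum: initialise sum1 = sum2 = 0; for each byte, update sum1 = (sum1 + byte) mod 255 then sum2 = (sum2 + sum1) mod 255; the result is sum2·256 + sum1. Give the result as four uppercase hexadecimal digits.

DC93

Running sums (mod 255):
  after byte 0 (DE): sum1=222, sum2=222
  after byte 1 (51): sum1=48, sum2=15
  after byte 2 (DE): sum1=15, sum2=30
  after byte 3 (83): sum1=146, sum2=176
  after byte 4 (06): sum1=152, sum2=73
  after byte 5 (FA): sum1=147, sum2=220
Checksum = sum2·256 + sum1 = 220·256 + 147 = 56467 = 0xDC93.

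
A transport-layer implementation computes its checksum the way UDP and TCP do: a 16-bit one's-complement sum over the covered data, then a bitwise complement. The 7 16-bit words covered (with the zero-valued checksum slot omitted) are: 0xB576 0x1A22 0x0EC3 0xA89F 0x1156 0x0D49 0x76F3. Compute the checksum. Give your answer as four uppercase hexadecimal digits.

E371

One's-complement addition (fold any carry out of bit 15 back into bit 0):
  0xB576 + 0x1A22 = 0x0CF98
  0xCF98 + 0x0EC3 = 0x0DE5B
  0xDE5B + 0xA89F = 0x186FA → wrap carry → 0x86FB
  0x86FB + 0x1156 = 0x09851
  0x9851 + 0x0D49 = 0x0A59A
  0xA59A + 0x76F3 = 0x11C8D → wrap carry → 0x1C8E
One's-complement sum = 0x1C8E.
Checksum = ~0x1C8E & 0xFFFF = 0xE371.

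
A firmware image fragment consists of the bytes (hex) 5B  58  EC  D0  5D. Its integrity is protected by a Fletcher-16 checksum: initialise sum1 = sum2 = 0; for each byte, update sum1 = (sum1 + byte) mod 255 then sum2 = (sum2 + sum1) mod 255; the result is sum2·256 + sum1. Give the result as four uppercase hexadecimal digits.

Running sums (mod 255):
  after byte 0 (5B): sum1=91, sum2=91
  after byte 1 (58): sum1=179, sum2=15
  after byte 2 (EC): sum1=160, sum2=175
  after byte 3 (D0): sum1=113, sum2=33
  after byte 4 (5D): sum1=206, sum2=239
Checksum = sum2·256 + sum1 = 239·256 + 206 = 61390 = 0xEFCE.

EFCE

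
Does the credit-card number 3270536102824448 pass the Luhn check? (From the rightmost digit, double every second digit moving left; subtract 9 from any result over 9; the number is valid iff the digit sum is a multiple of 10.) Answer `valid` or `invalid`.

valid

From the right, keep odd positions and double even positions (subtract 9 from any doubled value over 9):
  doubled (positions 2,4,...): 8 8 7 0 3 1 5 6 → sum 38
  kept (positions 1,3,...): 8 4 2 2 1 3 0 2 → sum 22
Total = 60.
60 mod 10 = 0, so the number is valid.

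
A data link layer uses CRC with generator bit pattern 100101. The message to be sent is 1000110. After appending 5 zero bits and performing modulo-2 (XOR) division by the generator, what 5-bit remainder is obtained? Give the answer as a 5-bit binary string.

11001

Append 5 zeros: 100011000000. Divide by 100101 (XOR where the leading bit is 1):
  pos 0: 100011 XOR 100101 = 000110
  pos 3: 110000 XOR 100101 = 010101
  pos 4: 101010 XOR 100101 = 001111
  pos 6: 111100 XOR 100101 = 011001
Remainder (last 5 bits) = 11001. This is the CRC / FCS.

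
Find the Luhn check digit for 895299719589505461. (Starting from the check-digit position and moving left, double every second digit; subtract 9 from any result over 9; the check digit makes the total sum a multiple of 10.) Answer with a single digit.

4

Partial digits right→left: 1 6 4 5 0 5 9 8 5 9 1 7 9 9 2 5 9 8
Double every second digit counting from the check-digit position (so the 1st, 3rd, 5th, ... of the partial from the right).
  doubled (with −9 where >9): 2 8 0 9 1 2 9 4 9 → sum 44
  kept as-is: 6 5 5 8 9 7 9 5 8 → sum 62
Total = 44 + 62 = 106.
Check digit = (10 − (106 mod 10)) mod 10 = 4.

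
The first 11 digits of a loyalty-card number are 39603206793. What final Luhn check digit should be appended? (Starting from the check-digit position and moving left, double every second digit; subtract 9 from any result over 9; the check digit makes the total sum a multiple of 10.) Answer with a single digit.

8

Partial digits right→left: 3 9 7 6 0 2 3 0 6 9 3
Double every second digit counting from the check-digit position (so the 1st, 3rd, 5th, ... of the partial from the right).
  doubled (with −9 where >9): 6 5 0 6 3 6 → sum 26
  kept as-is: 9 6 2 0 9 → sum 26
Total = 26 + 26 = 52.
Check digit = (10 − (52 mod 10)) mod 10 = 8.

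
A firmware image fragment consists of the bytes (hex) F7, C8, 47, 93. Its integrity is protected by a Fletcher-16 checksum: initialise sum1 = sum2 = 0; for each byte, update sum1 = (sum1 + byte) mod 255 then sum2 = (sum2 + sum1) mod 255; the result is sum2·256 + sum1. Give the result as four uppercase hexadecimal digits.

5C9B

Running sums (mod 255):
  after byte 0 (F7): sum1=247, sum2=247
  after byte 1 (C8): sum1=192, sum2=184
  after byte 2 (47): sum1=8, sum2=192
  after byte 3 (93): sum1=155, sum2=92
Checksum = sum2·256 + sum1 = 92·256 + 155 = 23707 = 0x5C9B.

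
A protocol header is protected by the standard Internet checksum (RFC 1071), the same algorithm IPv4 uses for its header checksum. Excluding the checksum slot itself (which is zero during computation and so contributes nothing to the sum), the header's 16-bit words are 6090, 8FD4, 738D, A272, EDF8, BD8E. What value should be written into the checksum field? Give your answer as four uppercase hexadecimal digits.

4E13

One's-complement addition (fold any carry out of bit 15 back into bit 0):
  0x6090 + 0x8FD4 = 0x0F064
  0xF064 + 0x738D = 0x163F1 → wrap carry → 0x63F2
  0x63F2 + 0xA272 = 0x10664 → wrap carry → 0x0665
  0x0665 + 0xEDF8 = 0x0F45D
  0xF45D + 0xBD8E = 0x1B1EB → wrap carry → 0xB1EC
One's-complement sum = 0xB1EC.
Checksum = ~0xB1EC & 0xFFFF = 0x4E13.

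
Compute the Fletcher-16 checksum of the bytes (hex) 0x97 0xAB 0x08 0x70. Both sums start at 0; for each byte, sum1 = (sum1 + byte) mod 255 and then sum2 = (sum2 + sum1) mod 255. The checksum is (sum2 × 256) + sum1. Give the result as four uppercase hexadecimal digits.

Running sums (mod 255):
  after byte 0 (0x97): sum1=151, sum2=151
  after byte 1 (0xAB): sum1=67, sum2=218
  after byte 2 (0x08): sum1=75, sum2=38
  after byte 3 (0x70): sum1=187, sum2=225
Checksum = sum2·256 + sum1 = 225·256 + 187 = 57787 = 0xE1BB.

E1BB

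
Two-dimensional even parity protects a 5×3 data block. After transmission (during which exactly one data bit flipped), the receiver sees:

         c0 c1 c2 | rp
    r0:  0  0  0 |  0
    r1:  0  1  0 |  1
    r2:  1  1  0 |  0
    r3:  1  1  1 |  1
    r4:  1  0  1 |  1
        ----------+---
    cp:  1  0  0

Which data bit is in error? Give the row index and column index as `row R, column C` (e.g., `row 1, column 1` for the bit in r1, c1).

Recompute each row's even parity and compare to rp:
  r0: data parity 0, sent rp 0 → ok
  r1: data parity 1, sent rp 1 → ok
  r2: data parity 0, sent rp 0 → ok
  r3: data parity 1, sent rp 1 → ok
  r4: data parity 0, sent rp 1 → mismatch
Recompute each column's even parity and compare to cp:
  c0: data parity 1, sent cp 1 → ok
  c1: data parity 1, sent cp 0 → mismatch
  c2: data parity 0, sent cp 0 → ok
Exactly one row (r4) and one column (c1) fail → the flipped bit is at their intersection.

row 4, column 1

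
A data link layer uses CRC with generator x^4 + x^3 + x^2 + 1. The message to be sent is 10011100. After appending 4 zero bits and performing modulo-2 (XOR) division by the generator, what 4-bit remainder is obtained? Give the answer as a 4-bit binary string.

Append 4 zeros: 100111000000. Divide by 11101 (XOR where the leading bit is 1):
  pos 0: 10011 XOR 11101 = 01110
  pos 1: 11101 XOR 11101 = 00000
Remainder (last 4 bits) = 0000. This is the CRC / FCS.

0000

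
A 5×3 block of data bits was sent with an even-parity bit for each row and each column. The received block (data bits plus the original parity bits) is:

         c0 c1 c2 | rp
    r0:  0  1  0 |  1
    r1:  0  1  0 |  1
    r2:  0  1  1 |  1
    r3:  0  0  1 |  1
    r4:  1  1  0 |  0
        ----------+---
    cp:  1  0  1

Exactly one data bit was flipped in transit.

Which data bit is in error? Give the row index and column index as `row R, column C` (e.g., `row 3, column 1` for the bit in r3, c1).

Recompute each row's even parity and compare to rp:
  r0: data parity 1, sent rp 1 → ok
  r1: data parity 1, sent rp 1 → ok
  r2: data parity 0, sent rp 1 → mismatch
  r3: data parity 1, sent rp 1 → ok
  r4: data parity 0, sent rp 0 → ok
Recompute each column's even parity and compare to cp:
  c0: data parity 1, sent cp 1 → ok
  c1: data parity 0, sent cp 0 → ok
  c2: data parity 0, sent cp 1 → mismatch
Exactly one row (r2) and one column (c2) fail → the flipped bit is at their intersection.

row 2, column 2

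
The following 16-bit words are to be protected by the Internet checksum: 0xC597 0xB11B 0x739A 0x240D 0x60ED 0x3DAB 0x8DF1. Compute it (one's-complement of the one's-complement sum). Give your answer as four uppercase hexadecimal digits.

C51A

One's-complement addition (fold any carry out of bit 15 back into bit 0):
  0xC597 + 0xB11B = 0x176B2 → wrap carry → 0x76B3
  0x76B3 + 0x739A = 0x0EA4D
  0xEA4D + 0x240D = 0x10E5A → wrap carry → 0x0E5B
  0x0E5B + 0x60ED = 0x06F48
  0x6F48 + 0x3DAB = 0x0ACF3
  0xACF3 + 0x8DF1 = 0x13AE4 → wrap carry → 0x3AE5
One's-complement sum = 0x3AE5.
Checksum = ~0x3AE5 & 0xFFFF = 0xC51A.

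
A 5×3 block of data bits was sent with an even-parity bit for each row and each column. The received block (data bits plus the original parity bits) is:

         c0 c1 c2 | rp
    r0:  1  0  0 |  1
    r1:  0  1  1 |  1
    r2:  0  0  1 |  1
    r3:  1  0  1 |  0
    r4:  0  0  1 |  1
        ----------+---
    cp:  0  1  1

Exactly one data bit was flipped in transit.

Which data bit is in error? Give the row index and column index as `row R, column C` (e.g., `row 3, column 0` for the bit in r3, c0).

Recompute each row's even parity and compare to rp:
  r0: data parity 1, sent rp 1 → ok
  r1: data parity 0, sent rp 1 → mismatch
  r2: data parity 1, sent rp 1 → ok
  r3: data parity 0, sent rp 0 → ok
  r4: data parity 1, sent rp 1 → ok
Recompute each column's even parity and compare to cp:
  c0: data parity 0, sent cp 0 → ok
  c1: data parity 1, sent cp 1 → ok
  c2: data parity 0, sent cp 1 → mismatch
Exactly one row (r1) and one column (c2) fail → the flipped bit is at their intersection.

row 1, column 2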